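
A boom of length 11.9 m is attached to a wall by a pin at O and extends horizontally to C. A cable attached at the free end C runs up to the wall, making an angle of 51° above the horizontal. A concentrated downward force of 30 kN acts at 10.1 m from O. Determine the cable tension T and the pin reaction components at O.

ΣM about O: T·sin51°·11.9 − 30·10.1 = 0 → T = 303/(11.9·0.777146) = 32.7637 ≈ 32.76 kN.
ΣF_x = 0: O_x − T·cos51° = 0 → O_x = 32.7637 × 0.62932 = 20.62 kN.
ΣF_y = 0: O_y + T·sin51° − 30 = 0 → O_y = 30 − 32.7637 × 0.777146 = 4.538 kN.

T = 32.76 kN, O_x = 20.62 kN, O_y = 4.538 kN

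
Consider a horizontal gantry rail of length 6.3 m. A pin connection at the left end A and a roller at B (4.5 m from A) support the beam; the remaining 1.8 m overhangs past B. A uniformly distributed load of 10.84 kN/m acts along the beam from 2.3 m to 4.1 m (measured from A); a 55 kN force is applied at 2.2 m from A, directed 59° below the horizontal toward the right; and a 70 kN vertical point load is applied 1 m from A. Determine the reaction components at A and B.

A_x = -28.33 kN, A_y = 84.18 kN, B_y = 52.48 kN

Resultant of the distributed load: 10.84 × 1.8 = 19.512 kN at 3.2 m from A.
Taking moments about A: B_y·4.5 − (10.84·1.8)·3.2 − 55·sin59°·2.2 − 70·1 = 0 → B_y = 236.156/4.5 = 52.4791 ≈ 52.48 kN.
ΣF_y = 0: A_y + 52.4791 − 10.84·1.8 − 55·sin59° − 70 = 0 → A_y = 84.18 kN.
ΣF_x = 0: A_x + 55·cos59° = 0 → A_x = -28.33 kN.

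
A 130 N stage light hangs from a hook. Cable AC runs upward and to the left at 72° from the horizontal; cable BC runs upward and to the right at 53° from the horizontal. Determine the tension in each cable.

ΣF_x = 0: −T_AC·cos72° + T_BC·cos53° = 0 → T_BC = 0.513475·T_AC.
ΣF_y = 0: T_AC·sin72° + T_BC·sin53° = 130.
Substitute: T_AC·(0.951057 + 0.513475·0.798636) = 130 → T_AC = 95.5084 ≈ 95.51 N.
Then T_BC = 0.513475 × 95.5084 = 49.04 N.

T_AC = 95.51 N, T_BC = 49.04 N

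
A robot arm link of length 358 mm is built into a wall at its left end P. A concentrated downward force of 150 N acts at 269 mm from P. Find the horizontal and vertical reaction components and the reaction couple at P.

ΣF_x = 0: P_x = 0.
ΣF_y = 0: P_y − 150 = 0 → P_y = 150.0 N.
ΣM about P: M_P − 150·269 = 0 → M_P = 40350 N·mm.

P_x = 0, P_y = 150.0 N, M_P = 40350 N·mm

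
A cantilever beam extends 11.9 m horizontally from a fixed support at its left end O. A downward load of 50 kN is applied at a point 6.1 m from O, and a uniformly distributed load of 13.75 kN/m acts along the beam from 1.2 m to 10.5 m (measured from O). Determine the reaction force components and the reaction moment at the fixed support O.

Resultant of the distributed load: 13.75 × 9.3 = 127.875 kN at 5.85 m from O.
ΣF_x = 0: O_x = 0.
ΣF_y = 0: O_y − 50 − 13.75·9.3 = 0 → O_y = 177.9 kN.
ΣM about O: M_O − 50·6.1 − (13.75·9.3)·5.85 = 0 → M_O = 1053 kN·m.

O_x = 0, O_y = 177.9 kN, M_O = 1053 kN·m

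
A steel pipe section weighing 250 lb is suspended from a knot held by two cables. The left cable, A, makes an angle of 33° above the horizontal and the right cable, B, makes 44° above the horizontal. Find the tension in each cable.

ΣF_x = 0: −T_A·cos33° + T_B·cos44° = 0 → T_B = 1.16589·T_A.
ΣF_y = 0: T_A·sin33° + T_B·sin44° = 250.
Substitute: T_A·(0.544639 + 1.16589·0.694658) = 250 → T_A = 184.565 ≈ 184.6 lb.
Then T_B = 1.16589 × 184.565 = 215.2 lb.

T_A = 184.6 lb, T_B = 215.2 lb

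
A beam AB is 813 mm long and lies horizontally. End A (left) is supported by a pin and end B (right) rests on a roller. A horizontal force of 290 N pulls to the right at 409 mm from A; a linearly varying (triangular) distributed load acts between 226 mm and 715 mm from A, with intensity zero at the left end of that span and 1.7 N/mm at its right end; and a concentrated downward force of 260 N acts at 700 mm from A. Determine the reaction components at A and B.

A_x = -290.0 N, A_y = 169.6 N, B_y = 506.1 N

Resultant of the triangular load: ½ × 1.7 × 489 = 415.65 N, acting at 552 mm from A (one-third of the span from the peak).
Moments about A: B_y·813 − (½·1.7·489)·552 − 260·700 = 0 → B_y = 411438.8/813 = 506.075 ≈ 506.1 N.
ΣF_y = 0: A_y + 506.075 − ½·1.7·489 − 260 = 0 → A_y = 169.6 N.
ΣF_x = 0: A_x + 290 = 0 → A_x = -290.0 N.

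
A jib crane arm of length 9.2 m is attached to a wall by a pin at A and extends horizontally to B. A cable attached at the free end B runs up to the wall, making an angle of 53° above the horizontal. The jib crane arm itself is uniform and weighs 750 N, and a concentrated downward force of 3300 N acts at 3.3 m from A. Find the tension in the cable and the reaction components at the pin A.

ΣM about A: T·sin53°·9.2 − 750·4.6 − 3300·3.3 = 0 → T = 14340/(9.2·0.798636) = 1951.7 ≈ 1952 N.
ΣF_x = 0: A_x − T·cos53° = 0 → A_x = 1951.7 × 0.601815 = 1175 N.
ΣF_y = 0: A_y + T·sin53° − 750 − 3300 = 0 → A_y = 4050 − 1951.7 × 0.798636 = 2491 N.

T = 1952 N, A_x = 1175 N, A_y = 2491 N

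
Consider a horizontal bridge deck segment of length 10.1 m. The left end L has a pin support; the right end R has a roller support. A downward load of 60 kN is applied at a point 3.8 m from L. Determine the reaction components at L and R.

Taking moments about L: R_y·10.1 − 60·3.8 = 0 → R_y = 228/10.1 = 22.5743 ≈ 22.57 kN.
ΣF_y = 0: L_y + 22.5743 − 60 = 0 → L_y = 37.43 kN.
ΣF_x = 0: no horizontal applied forces, so L_x = 0.

L_x = 0, L_y = 37.43 kN, R_y = 22.57 kN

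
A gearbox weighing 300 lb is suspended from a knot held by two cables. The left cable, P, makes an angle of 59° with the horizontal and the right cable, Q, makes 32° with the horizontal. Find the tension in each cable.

T_P = 254.5 lb, T_Q = 154.5 lb

ΣF_x = 0: −T_P·cos59° + T_Q·cos32° = 0 → T_Q = 0.607322·T_P.
ΣF_y = 0: T_P·sin59° + T_Q·sin32° = 300.
Substitute: T_P·(0.857167 + 0.607322·0.529919) = 300 → T_P = 254.453 ≈ 254.5 lb.
Then T_Q = 0.607322 × 254.453 = 154.5 lb.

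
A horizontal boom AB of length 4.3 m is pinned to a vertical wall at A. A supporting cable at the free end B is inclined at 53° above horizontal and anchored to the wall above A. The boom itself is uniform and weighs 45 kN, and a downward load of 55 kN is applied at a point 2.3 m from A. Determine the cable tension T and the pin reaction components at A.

ΣM about A: T·sin53°·4.3 − 45·2.15 − 55·2.3 = 0 → T = 223.25/(4.3·0.798636) = 65.0091 ≈ 65.01 kN.
ΣF_x = 0: A_x − T·cos53° = 0 → A_x = 65.0091 × 0.601815 = 39.12 kN.
ΣF_y = 0: A_y + T·sin53° − 45 − 55 = 0 → A_y = 100 − 65.0091 × 0.798636 = 48.08 kN.

T = 65.01 kN, A_x = 39.12 kN, A_y = 48.08 kN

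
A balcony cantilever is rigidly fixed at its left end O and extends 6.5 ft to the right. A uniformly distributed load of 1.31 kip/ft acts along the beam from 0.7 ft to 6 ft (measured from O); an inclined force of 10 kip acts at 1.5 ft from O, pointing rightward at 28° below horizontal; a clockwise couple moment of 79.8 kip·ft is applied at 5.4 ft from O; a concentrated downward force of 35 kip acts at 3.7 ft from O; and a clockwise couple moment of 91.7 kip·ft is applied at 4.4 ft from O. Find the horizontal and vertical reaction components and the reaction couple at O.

O_x = -8.829 kip, O_y = 46.64 kip, M_O = 331.3 kip·ft

Resultant of the distributed load: 1.31 × 5.3 = 6.943 kip at 3.35 ft from O.
ΣF_x = 0: O_x + 10·cos28° = 0 → O_x = -8.829 kip.
ΣF_y = 0: O_y − 1.31·5.3 − 10·sin28° − 35 = 0 → O_y = 46.64 kip.
ΣM about O: M_O − (1.31·5.3)·3.35 − 10·sin28°·1.5 − 79.8 − 35·3.7 − 91.7 = 0 → M_O = 331.3 kip·ft.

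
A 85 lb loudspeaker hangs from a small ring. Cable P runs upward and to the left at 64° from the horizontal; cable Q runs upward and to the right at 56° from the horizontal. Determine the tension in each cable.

ΣF_x = 0: −T_P·cos64° + T_Q·cos56° = 0 → T_Q = 0.783935·T_P.
ΣF_y = 0: T_P·sin64° + T_Q·sin56° = 85.
Substitute: T_P·(0.898794 + 0.783935·0.829038) = 85 → T_P = 54.8845 ≈ 54.88 lb.
Then T_Q = 0.783935 × 54.8845 = 43.03 lb.

T_P = 54.88 lb, T_Q = 43.03 lb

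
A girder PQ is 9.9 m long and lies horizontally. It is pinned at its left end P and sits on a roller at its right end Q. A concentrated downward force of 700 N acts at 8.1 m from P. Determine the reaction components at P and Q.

Moments about P: Q_y·9.9 − 700·8.1 = 0 → Q_y = 5670/9.9 = 572.727 ≈ 572.7 N.
ΣF_y = 0: P_y + 572.727 − 700 = 0 → P_y = 127.3 N.
ΣF_x = 0: no horizontal applied forces, so P_x = 0.

P_x = 0, P_y = 127.3 N, Q_y = 572.7 N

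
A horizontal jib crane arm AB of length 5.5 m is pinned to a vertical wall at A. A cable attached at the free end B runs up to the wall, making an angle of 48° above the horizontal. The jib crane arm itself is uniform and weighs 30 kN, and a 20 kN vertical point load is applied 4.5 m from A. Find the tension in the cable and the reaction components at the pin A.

ΣM about A: T·sin48°·5.5 − 30·2.75 − 20·4.5 = 0 → T = 172.5/(5.5·0.743145) = 42.2039 ≈ 42.20 kN.
ΣF_x = 0: A_x − T·cos48° = 0 → A_x = 42.2039 × 0.669131 = 28.24 kN.
ΣF_y = 0: A_y + T·sin48° − 30 − 20 = 0 → A_y = 50 − 42.2039 × 0.743145 = 18.64 kN.

T = 42.20 kN, A_x = 28.24 kN, A_y = 18.64 kN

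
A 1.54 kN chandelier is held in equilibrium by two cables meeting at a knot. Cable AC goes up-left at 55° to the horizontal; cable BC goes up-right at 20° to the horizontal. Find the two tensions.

T_AC = 1.498 kN, T_BC = 0.9145 kN

ΣF_x = 0: −T_AC·cos55° + T_BC·cos20° = 0 → T_BC = 0.610387·T_AC.
ΣF_y = 0: T_AC·sin55° + T_BC·sin20° = 1.54.
Substitute: T_AC·(0.819152 + 0.610387·0.34202) = 1.54 → T_AC = 1.49818 ≈ 1.498 kN.
Then T_BC = 0.610387 × 1.49818 = 0.9145 kN.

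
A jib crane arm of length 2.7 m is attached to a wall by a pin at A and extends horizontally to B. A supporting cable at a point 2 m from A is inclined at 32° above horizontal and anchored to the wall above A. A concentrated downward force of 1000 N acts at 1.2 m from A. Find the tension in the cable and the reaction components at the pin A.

ΣM about A: T·sin32°·2 − 1000·1.2 = 0 → T = 1200/(2·0.529919) = 1132.25 ≈ 1132 N.
ΣF_x = 0: A_x − T·cos32° = 0 → A_x = 1132.25 × 0.848048 = 960.2 N.
ΣF_y = 0: A_y + T·sin32° − 1000 = 0 → A_y = 1000 − 1132.25 × 0.529919 = 400.0 N.

T = 1132 N, A_x = 960.2 N, A_y = 400.0 N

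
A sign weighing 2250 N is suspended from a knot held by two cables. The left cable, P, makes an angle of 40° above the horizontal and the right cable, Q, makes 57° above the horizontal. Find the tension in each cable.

ΣF_x = 0: −T_P·cos40° + T_Q·cos57° = 0 → T_Q = 1.40652·T_P.
ΣF_y = 0: T_P·sin40° + T_Q·sin57° = 2250.
Substitute: T_P·(0.642788 + 1.40652·0.838671) = 2250 → T_P = 1234.64 ≈ 1235 N.
Then T_Q = 1.40652 × 1234.64 = 1737 N.

T_P = 1235 N, T_Q = 1737 N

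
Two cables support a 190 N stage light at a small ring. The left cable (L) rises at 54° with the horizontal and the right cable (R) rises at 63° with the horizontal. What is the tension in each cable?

T_L = 96.81 N, T_R = 125.3 N

ΣF_x = 0: −T_L·cos54° + T_R·cos63° = 0 → T_R = 1.29471·T_L.
ΣF_y = 0: T_L·sin54° + T_R·sin63° = 190.
Substitute: T_L·(0.809017 + 1.29471·0.891007) = 190 → T_L = 96.8097 ≈ 96.81 N.
Then T_R = 1.29471 × 96.8097 = 125.3 N.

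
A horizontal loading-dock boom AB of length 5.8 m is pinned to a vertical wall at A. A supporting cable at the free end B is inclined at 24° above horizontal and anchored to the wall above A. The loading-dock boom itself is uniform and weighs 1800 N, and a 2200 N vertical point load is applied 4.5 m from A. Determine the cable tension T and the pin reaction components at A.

T = 6409 N, A_x = 5855 N, A_y = 1393 N

ΣM about A: T·sin24°·5.8 − 1800·2.9 − 2200·4.5 = 0 → T = 15120/(5.8·0.406737) = 6409.29 ≈ 6409 N.
ΣF_x = 0: A_x − T·cos24° = 0 → A_x = 6409.29 × 0.913545 = 5855 N.
ΣF_y = 0: A_y + T·sin24° − 1800 − 2200 = 0 → A_y = 4000 − 6409.29 × 0.406737 = 1393 N.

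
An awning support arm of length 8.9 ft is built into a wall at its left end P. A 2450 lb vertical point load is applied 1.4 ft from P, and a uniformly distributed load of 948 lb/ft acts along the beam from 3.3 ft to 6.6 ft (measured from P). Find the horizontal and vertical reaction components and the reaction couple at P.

Resultant of the distributed load: 948 × 3.3 = 3128.4 lb at 4.95 ft from P.
ΣF_x = 0: P_x = 0.
ΣF_y = 0: P_y − 2450 − 948·3.3 = 0 → P_y = 5578 lb.
ΣM about P: M_P − 2450·1.4 − (948·3.3)·4.95 = 0 → M_P = 18920 lb·ft.

P_x = 0, P_y = 5578 lb, M_P = 18920 lb·ft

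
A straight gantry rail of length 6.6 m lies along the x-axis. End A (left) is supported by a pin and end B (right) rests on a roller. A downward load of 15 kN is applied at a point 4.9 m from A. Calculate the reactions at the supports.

Moments about A: B_y·6.6 − 15·4.9 = 0 → B_y = 73.5/6.6 = 11.1364 ≈ 11.14 kN.
ΣF_y = 0: A_y + 11.1364 − 15 = 0 → A_y = 3.864 kN.
ΣF_x = 0: no horizontal applied forces, so A_x = 0.

A_x = 0, A_y = 3.864 kN, B_y = 11.14 kN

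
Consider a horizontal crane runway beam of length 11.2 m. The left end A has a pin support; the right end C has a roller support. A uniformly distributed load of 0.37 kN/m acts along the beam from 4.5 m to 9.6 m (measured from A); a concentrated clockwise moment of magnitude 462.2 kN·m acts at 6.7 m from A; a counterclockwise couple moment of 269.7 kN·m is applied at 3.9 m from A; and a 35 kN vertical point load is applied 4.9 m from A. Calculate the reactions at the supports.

Resultant of the distributed load: 0.37 × 5.1 = 1.887 kN at 7.05 m from A.
Taking moments about A: C_y·11.2 − (0.37·5.1)·7.05 − 462.2 + 269.7 − 35·4.9 = 0 → C_y = 377.30335/11.2 = 33.6878 ≈ 33.69 kN.
ΣF_y = 0: A_y + 33.6878 − 0.37·5.1 − 35 = 0 → A_y = 3.199 kN.
ΣF_x = 0: no horizontal applied forces, so A_x = 0.

A_x = 0, A_y = 3.199 kN, C_y = 33.69 kN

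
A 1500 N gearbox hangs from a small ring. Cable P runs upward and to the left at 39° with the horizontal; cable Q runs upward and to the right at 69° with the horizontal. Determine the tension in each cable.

ΣF_x = 0: −T_P·cos39° + T_Q·cos69° = 0 → T_Q = 2.16857·T_P.
ΣF_y = 0: T_P·sin39° + T_Q·sin69° = 1500.
Substitute: T_P·(0.62932 + 2.16857·0.93358) = 1500 → T_P = 565.216 ≈ 565.2 N.
Then T_Q = 2.16857 × 565.216 = 1226 N.

T_P = 565.2 N, T_Q = 1226 N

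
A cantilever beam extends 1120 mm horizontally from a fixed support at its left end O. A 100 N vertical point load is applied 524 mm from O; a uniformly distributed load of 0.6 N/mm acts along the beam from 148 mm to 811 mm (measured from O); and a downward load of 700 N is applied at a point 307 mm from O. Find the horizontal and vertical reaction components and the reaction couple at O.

O_x = 0, O_y = 1198 N, M_O = 458000 N·mm

Resultant of the distributed load: 0.6 × 663 = 397.8 N at 479.5 mm from O.
ΣF_x = 0: O_x = 0.
ΣF_y = 0: O_y − 100 − 0.6·663 − 700 = 0 → O_y = 1198 N.
ΣM about O: M_O − 100·524 − (0.6·663)·479.5 − 700·307 = 0 → M_O = 458000 N·mm.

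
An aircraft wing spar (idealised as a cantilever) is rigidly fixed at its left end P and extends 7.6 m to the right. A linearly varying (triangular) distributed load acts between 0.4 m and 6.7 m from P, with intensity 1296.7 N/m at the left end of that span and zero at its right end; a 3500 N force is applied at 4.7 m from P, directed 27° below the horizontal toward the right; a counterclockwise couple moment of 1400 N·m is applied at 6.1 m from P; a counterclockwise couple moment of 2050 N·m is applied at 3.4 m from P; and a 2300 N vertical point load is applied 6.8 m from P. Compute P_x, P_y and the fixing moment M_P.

P_x = -3119 N, P_y = 7974 N, M_P = 29870 N·m

Resultant of the triangular load: ½ × 1296.7 × 6.3 = 4084.605 N, acting at 2.5 m from P (one-third of the span from the peak).
ΣF_x = 0: P_x + 3500·cos27° = 0 → P_x = -3119 N.
ΣF_y = 0: P_y − ½·1296.7·6.3 − 3500·sin27° − 2300 = 0 → P_y = 7974 N.
ΣM about P: M_P − (½·1296.7·6.3)·2.5 − 3500·sin27°·4.7 + 1400 + 2050 − 2300·6.8 = 0 → M_P = 29870 N·m.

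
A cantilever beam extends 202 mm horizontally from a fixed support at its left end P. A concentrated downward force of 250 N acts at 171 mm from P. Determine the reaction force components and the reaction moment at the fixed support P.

ΣF_x = 0: P_x = 0.
ΣF_y = 0: P_y − 250 = 0 → P_y = 250.0 N.
ΣM about P: M_P − 250·171 = 0 → M_P = 42750 N·mm.

P_x = 0, P_y = 250.0 N, M_P = 42750 N·mm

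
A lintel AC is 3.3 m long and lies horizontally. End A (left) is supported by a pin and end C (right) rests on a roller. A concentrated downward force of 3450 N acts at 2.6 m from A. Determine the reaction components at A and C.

Moments about A: C_y·3.3 − 3450·2.6 = 0 → C_y = 8970/3.3 = 2718.18 ≈ 2718 N.
ΣF_y = 0: A_y + 2718.18 − 3450 = 0 → A_y = 731.8 N.
ΣF_x = 0: no horizontal applied forces, so A_x = 0.

A_x = 0, A_y = 731.8 N, C_y = 2718 N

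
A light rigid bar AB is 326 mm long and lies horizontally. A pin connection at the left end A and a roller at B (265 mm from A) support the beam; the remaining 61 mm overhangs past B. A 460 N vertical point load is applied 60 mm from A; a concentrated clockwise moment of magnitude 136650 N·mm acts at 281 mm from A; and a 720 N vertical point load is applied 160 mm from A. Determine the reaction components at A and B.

Taking moments about A: B_y·265 − 460·60 − 136650 − 720·160 = 0 → B_y = 279450/265 = 1054.53 ≈ 1055 N.
ΣF_y = 0: A_y + 1054.53 − 460 − 720 = 0 → A_y = 125.5 N.
ΣF_x = 0: no horizontal applied forces, so A_x = 0.

A_x = 0, A_y = 125.5 N, B_y = 1055 N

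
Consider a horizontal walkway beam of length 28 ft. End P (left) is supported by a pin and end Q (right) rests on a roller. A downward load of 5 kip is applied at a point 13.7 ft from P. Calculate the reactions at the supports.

P_x = 0, P_y = 2.554 kip, Q_y = 2.446 kip

Moments about P: Q_y·28 − 5·13.7 = 0 → Q_y = 68.5/28 = 2.44643 ≈ 2.446 kip.
ΣF_y = 0: P_y + 2.44643 − 5 = 0 → P_y = 2.554 kip.
ΣF_x = 0: no horizontal applied forces, so P_x = 0.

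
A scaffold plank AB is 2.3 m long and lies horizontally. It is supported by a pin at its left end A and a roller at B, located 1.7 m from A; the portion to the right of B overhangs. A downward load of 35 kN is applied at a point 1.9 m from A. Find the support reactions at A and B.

A_x = 0, A_y = -4.118 kN, B_y = 39.12 kN

ΣM about A: B_y·1.7 − 35·1.9 = 0 → B_y = 66.5/1.7 = 39.1176 ≈ 39.12 kN.
ΣF_y = 0: A_y + 39.1176 − 35 = 0 → A_y = -4.118 kN.
ΣF_x = 0: no horizontal applied forces, so A_x = 0.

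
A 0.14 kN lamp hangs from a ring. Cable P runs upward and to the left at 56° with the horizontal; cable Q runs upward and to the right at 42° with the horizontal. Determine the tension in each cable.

T_P = 0.1051 kN, T_Q = 0.07906 kN

ΣF_x = 0: −T_P·cos56° + T_Q·cos42° = 0 → T_Q = 0.752468·T_P.
ΣF_y = 0: T_P·sin56° + T_Q·sin42° = 0.14.
Substitute: T_P·(0.829038 + 0.752468·0.669131) = 0.14 → T_P = 0.105063 ≈ 0.1051 kN.
Then T_Q = 0.752468 × 0.105063 = 0.07906 kN.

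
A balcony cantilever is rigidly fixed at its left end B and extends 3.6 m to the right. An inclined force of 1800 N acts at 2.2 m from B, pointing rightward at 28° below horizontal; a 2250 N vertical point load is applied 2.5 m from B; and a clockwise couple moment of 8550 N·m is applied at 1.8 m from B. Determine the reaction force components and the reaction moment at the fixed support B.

B_x = -1589 N, B_y = 3095 N, M_B = 16030 N·m

ΣF_x = 0: B_x + 1800·cos28° = 0 → B_x = -1589 N.
ΣF_y = 0: B_y − 1800·sin28° − 2250 = 0 → B_y = 3095 N.
ΣM about B: M_B − 1800·sin28°·2.2 − 2250·2.5 − 8550 = 0 → M_B = 16030 N·m.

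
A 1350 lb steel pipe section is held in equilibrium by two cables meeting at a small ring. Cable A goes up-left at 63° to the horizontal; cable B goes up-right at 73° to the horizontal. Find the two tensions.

ΣF_x = 0: −T_A·cos63° + T_B·cos73° = 0 → T_B = 1.55279·T_A.
ΣF_y = 0: T_A·sin63° + T_B·sin73° = 1350.
Substitute: T_A·(0.891007 + 1.55279·0.956305) = 1350 → T_A = 568.194 ≈ 568.2 lb.
Then T_B = 1.55279 × 568.194 = 882.3 lb.

T_A = 568.2 lb, T_B = 882.3 lb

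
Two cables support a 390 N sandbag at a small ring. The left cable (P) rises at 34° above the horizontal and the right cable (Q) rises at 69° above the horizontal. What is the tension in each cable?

ΣF_x = 0: −T_P·cos34° + T_Q·cos69° = 0 → T_Q = 2.31337·T_P.
ΣF_y = 0: T_P·sin34° + T_Q·sin69° = 390.
Substitute: T_P·(0.559193 + 2.31337·0.93358) = 390 → T_P = 143.44 ≈ 143.4 N.
Then T_Q = 2.31337 × 143.44 = 331.8 N.

T_P = 143.4 N, T_Q = 331.8 N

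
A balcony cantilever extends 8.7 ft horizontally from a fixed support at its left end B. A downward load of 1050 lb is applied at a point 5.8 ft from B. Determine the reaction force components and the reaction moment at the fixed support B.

B_x = 0, B_y = 1050 lb, M_B = 6090 lb·ft

ΣF_x = 0: B_x = 0.
ΣF_y = 0: B_y − 1050 = 0 → B_y = 1050 lb.
ΣM about B: M_B − 1050·5.8 = 0 → M_B = 6090 lb·ft.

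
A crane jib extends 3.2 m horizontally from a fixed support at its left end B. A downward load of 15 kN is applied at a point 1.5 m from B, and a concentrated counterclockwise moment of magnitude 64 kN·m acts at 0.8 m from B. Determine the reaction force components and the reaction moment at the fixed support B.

ΣF_x = 0: B_x = 0.
ΣF_y = 0: B_y − 15 = 0 → B_y = 15.00 kN.
ΣM about B: M_B − 15·1.5 + 64 = 0 → M_B = -41.50 kN·m.

B_x = 0, B_y = 15.00 kN, M_B = -41.50 kN·m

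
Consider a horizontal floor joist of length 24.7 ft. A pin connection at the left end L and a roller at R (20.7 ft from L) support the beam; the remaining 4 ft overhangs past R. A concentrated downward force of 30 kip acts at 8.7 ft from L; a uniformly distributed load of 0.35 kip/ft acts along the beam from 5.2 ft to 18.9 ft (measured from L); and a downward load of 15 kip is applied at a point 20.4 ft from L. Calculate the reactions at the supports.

L_x = 0, L_y = 19.61 kip, R_y = 30.18 kip

Resultant of the distributed load: 0.35 × 13.7 = 4.795 kip at 12.05 ft from L.
Taking moments about L: R_y·20.7 − 30·8.7 − (0.35·13.7)·12.05 − 15·20.4 = 0 → R_y = 624.77975/20.7 = 30.1826 ≈ 30.18 kip.
ΣF_y = 0: L_y + 30.1826 − 30 − 0.35·13.7 − 15 = 0 → L_y = 19.61 kip.
ΣF_x = 0: no horizontal applied forces, so L_x = 0.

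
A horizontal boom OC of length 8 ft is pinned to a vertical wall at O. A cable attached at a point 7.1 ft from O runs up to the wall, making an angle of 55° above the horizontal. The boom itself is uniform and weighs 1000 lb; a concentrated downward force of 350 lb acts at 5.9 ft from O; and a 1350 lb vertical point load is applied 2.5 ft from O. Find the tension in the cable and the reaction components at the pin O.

ΣM about O: T·sin55°·7.1 − 1000·4 − 350·5.9 − 1350·2.5 = 0 → T = 9440/(7.1·0.819152) = 1623.11 ≈ 1623 lb.
ΣF_x = 0: O_x − T·cos55° = 0 → O_x = 1623.11 × 0.573576 = 931.0 lb.
ΣF_y = 0: O_y + T·sin55° − 1000 − 350 − 1350 = 0 → O_y = 2700 − 1623.11 × 0.819152 = 1370 lb.

T = 1623 lb, O_x = 931.0 lb, O_y = 1370 lb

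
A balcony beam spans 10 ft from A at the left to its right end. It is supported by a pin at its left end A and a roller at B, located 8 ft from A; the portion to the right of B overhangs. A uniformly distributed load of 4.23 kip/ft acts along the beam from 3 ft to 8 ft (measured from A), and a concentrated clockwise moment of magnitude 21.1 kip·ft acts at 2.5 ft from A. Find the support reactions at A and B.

Resultant of the distributed load: 4.23 × 5 = 21.15 kip at 5.5 ft from A.
ΣM about A: B_y·8 − (4.23·5)·5.5 − 21.1 = 0 → B_y = 137.425/8 = 17.1781 ≈ 17.18 kip.
ΣF_y = 0: A_y + 17.1781 − 4.23·5 = 0 → A_y = 3.972 kip.
ΣF_x = 0: no horizontal applied forces, so A_x = 0.

A_x = 0, A_y = 3.972 kip, B_y = 17.18 kip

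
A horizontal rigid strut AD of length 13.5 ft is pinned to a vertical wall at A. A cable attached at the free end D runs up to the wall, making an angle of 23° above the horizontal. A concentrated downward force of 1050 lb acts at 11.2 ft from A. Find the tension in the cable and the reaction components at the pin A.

ΣM about A: T·sin23°·13.5 − 1050·11.2 = 0 → T = 11760/(13.5·0.390731) = 2229.44 ≈ 2229 lb.
ΣF_x = 0: A_x − T·cos23° = 0 → A_x = 2229.44 × 0.920505 = 2052 lb.
ΣF_y = 0: A_y + T·sin23° − 1050 = 0 → A_y = 1050 − 2229.44 × 0.390731 = 178.9 lb.

T = 2229 lb, A_x = 2052 lb, A_y = 178.9 lb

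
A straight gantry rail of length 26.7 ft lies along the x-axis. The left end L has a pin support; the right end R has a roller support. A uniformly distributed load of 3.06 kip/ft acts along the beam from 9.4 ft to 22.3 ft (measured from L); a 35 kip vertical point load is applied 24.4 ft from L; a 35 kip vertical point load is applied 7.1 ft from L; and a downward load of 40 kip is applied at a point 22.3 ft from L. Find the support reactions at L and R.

Resultant of the distributed load: 3.06 × 12.9 = 39.474 kip at 15.85 ft from L.
Taking moments about L: R_y·26.7 − (3.06·12.9)·15.85 − 35·24.4 − 35·7.1 − 40·22.3 = 0 → R_y = 2620.1629/26.7 = 98.1334 ≈ 98.13 kip.
ΣF_y = 0: L_y + 98.1334 − 3.06·12.9 − 35 − 35 − 40 = 0 → L_y = 51.34 kip.
ΣF_x = 0: no horizontal applied forces, so L_x = 0.

L_x = 0, L_y = 51.34 kip, R_y = 98.13 kip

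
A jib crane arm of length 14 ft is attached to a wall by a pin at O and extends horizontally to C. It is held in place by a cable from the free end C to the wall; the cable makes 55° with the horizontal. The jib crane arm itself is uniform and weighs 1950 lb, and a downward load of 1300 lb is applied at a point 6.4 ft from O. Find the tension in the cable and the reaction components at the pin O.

T = 1916 lb, O_x = 1099 lb, O_y = 1681 lb

ΣM about O: T·sin55°·14 − 1950·7 − 1300·6.4 = 0 → T = 21970/(14·0.819152) = 1915.74 ≈ 1916 lb.
ΣF_x = 0: O_x − T·cos55° = 0 → O_x = 1915.74 × 0.573576 = 1099 lb.
ΣF_y = 0: O_y + T·sin55° − 1950 − 1300 = 0 → O_y = 3250 − 1915.74 × 0.819152 = 1681 lb.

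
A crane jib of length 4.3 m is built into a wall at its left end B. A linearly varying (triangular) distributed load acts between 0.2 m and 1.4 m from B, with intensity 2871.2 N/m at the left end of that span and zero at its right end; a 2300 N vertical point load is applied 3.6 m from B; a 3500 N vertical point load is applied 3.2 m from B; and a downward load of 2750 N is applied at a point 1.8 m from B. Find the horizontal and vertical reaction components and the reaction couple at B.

B_x = 0, B_y = 10270 N, M_B = 25460 N·m

Resultant of the triangular load: ½ × 2871.2 × 1.2 = 1722.72 N, acting at 0.6 m from B (one-third of the span from the peak).
ΣF_x = 0: B_x = 0.
ΣF_y = 0: B_y − ½·2871.2·1.2 − 2300 − 3500 − 2750 = 0 → B_y = 10270 N.
ΣM about B: M_B − (½·2871.2·1.2)·0.6 − 2300·3.6 − 3500·3.2 − 2750·1.8 = 0 → M_B = 25460 N·m.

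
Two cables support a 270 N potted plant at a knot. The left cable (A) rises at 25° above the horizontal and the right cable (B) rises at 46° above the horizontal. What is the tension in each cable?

ΣF_x = 0: −T_A·cos25° + T_B·cos46° = 0 → T_B = 1.30468·T_A.
ΣF_y = 0: T_A·sin25° + T_B·sin46° = 270.
Substitute: T_A·(0.422618 + 1.30468·0.71934) = 270 → T_A = 198.365 ≈ 198.4 N.
Then T_B = 1.30468 × 198.365 = 258.8 N.

T_A = 198.4 N, T_B = 258.8 N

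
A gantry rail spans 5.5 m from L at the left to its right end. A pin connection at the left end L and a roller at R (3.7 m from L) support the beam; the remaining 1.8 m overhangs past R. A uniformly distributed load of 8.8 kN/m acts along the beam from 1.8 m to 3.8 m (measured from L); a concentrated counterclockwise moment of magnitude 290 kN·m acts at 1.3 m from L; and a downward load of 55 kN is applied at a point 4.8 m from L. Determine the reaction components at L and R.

L_x = 0, L_y = 66.31 kN, R_y = 6.292 kN

Resultant of the distributed load: 8.8 × 2 = 17.6 kN at 2.8 m from L.
ΣM about L: R_y·3.7 − (8.8·2)·2.8 + 290 − 55·4.8 = 0 → R_y = 23.28/3.7 = 6.29189 ≈ 6.292 kN.
ΣF_y = 0: L_y + 6.29189 − 8.8·2 − 55 = 0 → L_y = 66.31 kN.
ΣF_x = 0: no horizontal applied forces, so L_x = 0.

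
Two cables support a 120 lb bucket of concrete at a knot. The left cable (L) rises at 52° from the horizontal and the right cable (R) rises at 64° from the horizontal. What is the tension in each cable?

T_L = 58.53 lb, T_R = 82.20 lb

ΣF_x = 0: −T_L·cos52° + T_R·cos64° = 0 → T_R = 1.40443·T_L.
ΣF_y = 0: T_L·sin52° + T_R·sin64° = 120.
Substitute: T_L·(0.788011 + 1.40443·0.898794) = 120 → T_L = 58.5279 ≈ 58.53 lb.
Then T_R = 1.40443 × 58.5279 = 82.20 lb.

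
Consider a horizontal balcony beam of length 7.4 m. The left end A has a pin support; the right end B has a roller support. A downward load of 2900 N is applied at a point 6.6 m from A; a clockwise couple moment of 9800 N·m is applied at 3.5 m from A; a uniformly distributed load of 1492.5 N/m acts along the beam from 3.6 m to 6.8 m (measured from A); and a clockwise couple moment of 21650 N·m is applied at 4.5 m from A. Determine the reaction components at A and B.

A_x = 0, A_y = -2517 N, B_y = 10190 N

Resultant of the distributed load: 1492.5 × 3.2 = 4776 N at 5.2 m from A.
Moments about A: B_y·7.4 − 2900·6.6 − 9800 − (1492.5·3.2)·5.2 − 21650 = 0 → B_y = 75425.2/7.4 = 10192.6 ≈ 10190 N.
ΣF_y = 0: A_y + 10192.6 − 2900 − 1492.5·3.2 = 0 → A_y = -2517 N.
ΣF_x = 0: no horizontal applied forces, so A_x = 0.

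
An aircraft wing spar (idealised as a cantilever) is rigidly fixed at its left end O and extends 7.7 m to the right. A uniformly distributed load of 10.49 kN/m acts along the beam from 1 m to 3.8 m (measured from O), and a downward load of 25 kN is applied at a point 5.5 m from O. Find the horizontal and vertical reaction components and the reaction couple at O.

O_x = 0, O_y = 54.37 kN, M_O = 208.0 kN·m

Resultant of the distributed load: 10.49 × 2.8 = 29.372 kN at 2.4 m from O.
ΣF_x = 0: O_x = 0.
ΣF_y = 0: O_y − 10.49·2.8 − 25 = 0 → O_y = 54.37 kN.
ΣM about O: M_O − (10.49·2.8)·2.4 − 25·5.5 = 0 → M_O = 208.0 kN·m.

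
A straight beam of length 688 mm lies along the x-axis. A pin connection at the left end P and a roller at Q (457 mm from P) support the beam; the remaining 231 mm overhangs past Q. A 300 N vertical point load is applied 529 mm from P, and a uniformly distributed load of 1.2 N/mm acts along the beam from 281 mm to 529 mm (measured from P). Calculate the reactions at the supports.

P_x = 0, P_y = -13.40 N, Q_y = 611.0 N

Resultant of the distributed load: 1.2 × 248 = 297.6 N at 405 mm from P.
Moments about P: Q_y·457 − 300·529 − (1.2·248)·405 = 0 → Q_y = 279228/457 = 611.002 ≈ 611.0 N.
ΣF_y = 0: P_y + 611.002 − 300 − 1.2·248 = 0 → P_y = -13.40 N.
ΣF_x = 0: no horizontal applied forces, so P_x = 0.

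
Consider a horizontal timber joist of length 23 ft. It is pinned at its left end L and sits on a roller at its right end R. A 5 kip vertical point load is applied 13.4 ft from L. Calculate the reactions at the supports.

Moments about L: R_y·23 − 5·13.4 = 0 → R_y = 67/23 = 2.91304 ≈ 2.913 kip.
ΣF_y = 0: L_y + 2.91304 − 5 = 0 → L_y = 2.087 kip.
ΣF_x = 0: no horizontal applied forces, so L_x = 0.

L_x = 0, L_y = 2.087 kip, R_y = 2.913 kip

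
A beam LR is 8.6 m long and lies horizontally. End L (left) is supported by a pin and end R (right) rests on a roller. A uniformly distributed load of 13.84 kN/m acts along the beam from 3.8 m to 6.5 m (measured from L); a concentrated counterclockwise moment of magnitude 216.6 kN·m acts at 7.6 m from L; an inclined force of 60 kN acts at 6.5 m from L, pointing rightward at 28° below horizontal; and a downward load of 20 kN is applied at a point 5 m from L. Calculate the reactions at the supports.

L_x = -52.98 kN, L_y = 55.43 kN, R_y = 30.11 kN

Resultant of the distributed load: 13.84 × 2.7 = 37.368 kN at 5.15 m from L.
Moments about L: R_y·8.6 − (13.84·2.7)·5.15 + 216.6 − 60·sin28°·6.5 − 20·5 = 0 → R_y = 258.939/8.6 = 30.1092 ≈ 30.11 kN.
ΣF_y = 0: L_y + 30.1092 − 13.84·2.7 − 60·sin28° − 20 = 0 → L_y = 55.43 kN.
ΣF_x = 0: L_x + 60·cos28° = 0 → L_x = -52.98 kN.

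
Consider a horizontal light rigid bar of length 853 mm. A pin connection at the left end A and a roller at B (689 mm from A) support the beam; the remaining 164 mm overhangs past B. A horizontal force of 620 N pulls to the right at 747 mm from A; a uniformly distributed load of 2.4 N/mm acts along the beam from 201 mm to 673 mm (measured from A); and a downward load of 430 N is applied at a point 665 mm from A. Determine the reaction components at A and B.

Resultant of the distributed load: 2.4 × 472 = 1132.8 N at 437 mm from A.
Moments about A: B_y·689 − (2.4·472)·437 − 430·665 = 0 → B_y = 780983.6/689 = 1133.5 ≈ 1134 N.
ΣF_y = 0: A_y + 1133.5 − 2.4·472 − 430 = 0 → A_y = 429.3 N.
ΣF_x = 0: A_x + 620 = 0 → A_x = -620.0 N.

A_x = -620.0 N, A_y = 429.3 N, B_y = 1134 N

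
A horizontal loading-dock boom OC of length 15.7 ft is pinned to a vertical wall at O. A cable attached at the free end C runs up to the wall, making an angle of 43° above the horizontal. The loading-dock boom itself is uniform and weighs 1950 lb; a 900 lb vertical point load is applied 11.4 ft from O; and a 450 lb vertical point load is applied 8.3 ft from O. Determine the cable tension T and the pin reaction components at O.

ΣM about O: T·sin43°·15.7 − 1950·7.85 − 900·11.4 − 450·8.3 = 0 → T = 29302.5/(15.7·0.681998) = 2736.67 ≈ 2737 lb.
ΣF_x = 0: O_x − T·cos43° = 0 → O_x = 2736.67 × 0.731354 = 2001 lb.
ΣF_y = 0: O_y + T·sin43° − 1950 − 900 − 450 = 0 → O_y = 3300 − 2736.67 × 0.681998 = 1434 lb.

T = 2737 lb, O_x = 2001 lb, O_y = 1434 lb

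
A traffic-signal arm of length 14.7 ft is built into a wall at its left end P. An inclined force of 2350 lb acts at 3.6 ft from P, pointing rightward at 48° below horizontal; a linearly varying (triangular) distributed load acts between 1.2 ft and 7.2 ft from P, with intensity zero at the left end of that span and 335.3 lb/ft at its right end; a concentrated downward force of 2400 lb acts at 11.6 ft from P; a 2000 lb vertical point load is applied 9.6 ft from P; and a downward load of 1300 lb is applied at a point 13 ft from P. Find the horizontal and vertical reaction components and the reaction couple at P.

P_x = -1572 lb, P_y = 8452 lb, M_P = 75460 lb·ft

Resultant of the triangular load: ½ × 335.3 × 6 = 1005.9 lb, acting at 5.2 ft from P (one-third of the span from the peak).
ΣF_x = 0: P_x + 2350·cos48° = 0 → P_x = -1572 lb.
ΣF_y = 0: P_y − 2350·sin48° − ½·335.3·6 − 2400 − 2000 − 1300 = 0 → P_y = 8452 lb.
ΣM about P: M_P − 2350·sin48°·3.6 − (½·335.3·6)·5.2 − 2400·11.6 − 2000·9.6 − 1300·13 = 0 → M_P = 75460 lb·ft.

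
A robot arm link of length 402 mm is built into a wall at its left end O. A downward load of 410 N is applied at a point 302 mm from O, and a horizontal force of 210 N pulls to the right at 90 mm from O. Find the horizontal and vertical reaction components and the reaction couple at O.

ΣF_x = 0: O_x + 210 = 0 → O_x = -210.0 N.
ΣF_y = 0: O_y − 410 = 0 → O_y = 410.0 N.
ΣM about O: M_O − 410·302 = 0 → M_O = 123800 N·mm.

O_x = -210.0 N, O_y = 410.0 N, M_O = 123800 N·mm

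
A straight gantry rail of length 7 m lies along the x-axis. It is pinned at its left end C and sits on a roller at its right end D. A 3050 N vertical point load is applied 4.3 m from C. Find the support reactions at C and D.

C_x = 0, C_y = 1176 N, D_y = 1874 N

ΣM about C: D_y·7 − 3050·4.3 = 0 → D_y = 13115/7 = 1873.57 ≈ 1874 N.
ΣF_y = 0: C_y + 1873.57 − 3050 = 0 → C_y = 1176 N.
ΣF_x = 0: no horizontal applied forces, so C_x = 0.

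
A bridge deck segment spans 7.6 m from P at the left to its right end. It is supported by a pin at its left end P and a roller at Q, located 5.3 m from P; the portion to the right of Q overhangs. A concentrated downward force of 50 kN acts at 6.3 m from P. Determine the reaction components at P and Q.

Taking moments about P: Q_y·5.3 − 50·6.3 = 0 → Q_y = 315/5.3 = 59.434 ≈ 59.43 kN.
ΣF_y = 0: P_y + 59.434 − 50 = 0 → P_y = -9.434 kN.
ΣF_x = 0: no horizontal applied forces, so P_x = 0.

P_x = 0, P_y = -9.434 kN, Q_y = 59.43 kN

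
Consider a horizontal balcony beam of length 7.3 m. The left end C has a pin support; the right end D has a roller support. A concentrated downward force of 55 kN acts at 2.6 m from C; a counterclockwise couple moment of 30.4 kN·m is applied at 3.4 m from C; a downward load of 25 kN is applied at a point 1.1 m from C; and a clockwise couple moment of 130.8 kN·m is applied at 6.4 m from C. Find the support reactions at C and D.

C_x = 0, C_y = 42.89 kN, D_y = 37.11 kN

Moments about C: D_y·7.3 − 55·2.6 + 30.4 − 25·1.1 − 130.8 = 0 → D_y = 270.9/7.3 = 37.1096 ≈ 37.11 kN.
ΣF_y = 0: C_y + 37.1096 − 55 − 25 = 0 → C_y = 42.89 kN.
ΣF_x = 0: no horizontal applied forces, so C_x = 0.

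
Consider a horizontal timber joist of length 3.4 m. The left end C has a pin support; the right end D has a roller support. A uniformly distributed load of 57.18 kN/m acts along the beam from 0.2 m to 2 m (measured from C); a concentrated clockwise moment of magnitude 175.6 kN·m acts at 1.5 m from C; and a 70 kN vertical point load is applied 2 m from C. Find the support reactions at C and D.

C_x = 0, C_y = 46.80 kN, D_y = 126.1 kN

Resultant of the distributed load: 57.18 × 1.8 = 102.924 kN at 1.1 m from C.
Moments about C: D_y·3.4 − (57.18·1.8)·1.1 − 175.6 − 70·2 = 0 → D_y = 428.8164/3.4 = 126.122 ≈ 126.1 kN.
ΣF_y = 0: C_y + 126.122 − 57.18·1.8 − 70 = 0 → C_y = 46.80 kN.
ΣF_x = 0: no horizontal applied forces, so C_x = 0.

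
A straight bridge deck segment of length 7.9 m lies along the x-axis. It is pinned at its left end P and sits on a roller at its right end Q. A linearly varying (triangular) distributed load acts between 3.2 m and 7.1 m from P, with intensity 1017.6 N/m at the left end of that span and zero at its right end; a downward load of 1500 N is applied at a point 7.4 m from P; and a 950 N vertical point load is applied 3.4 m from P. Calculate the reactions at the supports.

P_x = 0, P_y = 1490 N, Q_y = 2944 N

Resultant of the triangular load: ½ × 1017.6 × 3.9 = 1984.32 N, acting at 4.5 m from P (one-third of the span from the peak).
ΣM about P: Q_y·7.9 − (½·1017.6·3.9)·4.5 − 1500·7.4 − 950·3.4 = 0 → Q_y = 23259.44/7.9 = 2944.23 ≈ 2944 N.
ΣF_y = 0: P_y + 2944.23 − ½·1017.6·3.9 − 1500 − 950 = 0 → P_y = 1490 N.
ΣF_x = 0: no horizontal applied forces, so P_x = 0.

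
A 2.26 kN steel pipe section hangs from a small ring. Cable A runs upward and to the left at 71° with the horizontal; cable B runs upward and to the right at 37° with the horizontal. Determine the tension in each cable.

ΣF_x = 0: −T_A·cos71° + T_B·cos37° = 0 → T_B = 0.407655·T_A.
ΣF_y = 0: T_A·sin71° + T_B·sin37° = 2.26.
Substitute: T_A·(0.945519 + 0.407655·0.601815) = 2.26 → T_A = 1.8978 ≈ 1.898 kN.
Then T_B = 0.407655 × 1.8978 = 0.7736 kN.

T_A = 1.898 kN, T_B = 0.7736 kN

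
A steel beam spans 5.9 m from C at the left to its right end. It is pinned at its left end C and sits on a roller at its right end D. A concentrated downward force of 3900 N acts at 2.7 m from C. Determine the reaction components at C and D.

ΣM about C: D_y·5.9 − 3900·2.7 = 0 → D_y = 10530/5.9 = 1784.75 ≈ 1785 N.
ΣF_y = 0: C_y + 1784.75 − 3900 = 0 → C_y = 2115 N.
ΣF_x = 0: no horizontal applied forces, so C_x = 0.

C_x = 0, C_y = 2115 N, D_y = 1785 N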